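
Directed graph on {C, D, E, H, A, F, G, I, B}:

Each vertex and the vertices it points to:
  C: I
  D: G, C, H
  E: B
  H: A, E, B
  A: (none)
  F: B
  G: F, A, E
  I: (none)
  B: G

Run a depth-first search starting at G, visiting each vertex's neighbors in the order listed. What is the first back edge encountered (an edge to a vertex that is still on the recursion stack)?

DFS from G (visiting each vertex's neighbors in the order listed); mark gray on enter, black on exit:
G gray
  F gray
    B gray
      B→G: G is gray → back edge
First back edge: B → G.

B→G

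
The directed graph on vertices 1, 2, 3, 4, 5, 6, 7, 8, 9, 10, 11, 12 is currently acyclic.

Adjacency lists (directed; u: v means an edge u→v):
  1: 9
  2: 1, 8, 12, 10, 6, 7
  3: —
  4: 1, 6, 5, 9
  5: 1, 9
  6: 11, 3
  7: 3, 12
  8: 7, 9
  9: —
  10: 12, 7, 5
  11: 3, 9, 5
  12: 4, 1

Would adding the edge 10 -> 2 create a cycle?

Adding 10→2 creates a cycle iff 2 can already reach 10.
Path from 2: 2 → 10.
So 2 → … → 10 → 2 is a cycle.

Yes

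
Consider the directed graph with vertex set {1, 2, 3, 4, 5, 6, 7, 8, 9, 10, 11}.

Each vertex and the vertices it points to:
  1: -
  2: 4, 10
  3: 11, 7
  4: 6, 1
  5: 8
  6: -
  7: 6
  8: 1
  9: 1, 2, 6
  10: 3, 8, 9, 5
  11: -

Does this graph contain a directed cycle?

Yes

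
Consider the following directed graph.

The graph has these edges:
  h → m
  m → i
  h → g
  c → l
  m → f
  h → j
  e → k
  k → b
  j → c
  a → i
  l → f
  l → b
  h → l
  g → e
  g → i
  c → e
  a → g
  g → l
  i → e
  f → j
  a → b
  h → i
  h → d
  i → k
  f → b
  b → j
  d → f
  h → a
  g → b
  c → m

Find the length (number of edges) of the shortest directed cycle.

For each vertex v, BFS finds the shortest path from v back to v.
The shortest such closed walk is j → c → m → f → j, length 4.

4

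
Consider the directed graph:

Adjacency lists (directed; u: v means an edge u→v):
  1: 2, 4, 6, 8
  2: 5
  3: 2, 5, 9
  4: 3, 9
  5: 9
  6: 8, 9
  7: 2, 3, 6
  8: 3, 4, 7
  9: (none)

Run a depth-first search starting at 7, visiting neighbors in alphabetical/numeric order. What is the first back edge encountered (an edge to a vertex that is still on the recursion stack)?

8→7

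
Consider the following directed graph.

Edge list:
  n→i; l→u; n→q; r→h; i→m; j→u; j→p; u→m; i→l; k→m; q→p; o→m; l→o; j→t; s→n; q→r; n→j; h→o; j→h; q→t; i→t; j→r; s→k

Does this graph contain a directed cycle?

DFS with white/gray/black marking, starting from m:
m gray
m black
h gray
  o gray
    o→m: m black — skip
  o black
h black
i gray
  i→m: m black — skip
  l gray
    u gray
      u→m: m black — skip
    u black
    l→o: o black — skip
  l black
  t gray
  t black
i black
j gray
  j→h: h black — skip
  r gray
    r→h: h black — skip
  r black
  p gray
  p black
  j→u: u black — skip
  j→t: t black — skip
j black
k gray
  k→m: m black — skip
k black
n gray
  n→j: j black — skip
  q gray
    q→t: t black — skip
    q→p: p black — skip
    q→r: r black — skip
  q black
  n→i: i black — skip
n black
s gray
  s→k: k black — skip
  s→n: n black — skip
s black
Every edge goes to a white or black vertex — no back edge, so the graph is acyclic.

No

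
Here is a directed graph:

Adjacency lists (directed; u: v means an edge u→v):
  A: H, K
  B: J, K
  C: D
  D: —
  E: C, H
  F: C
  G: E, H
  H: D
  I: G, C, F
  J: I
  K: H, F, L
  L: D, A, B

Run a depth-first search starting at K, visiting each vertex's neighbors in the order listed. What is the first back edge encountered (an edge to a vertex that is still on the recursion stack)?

DFS from K (visiting each vertex's neighbors in the order listed); mark gray on enter, black on exit:
K gray
  H gray
    D gray
    D black
  H black
  F gray
    C gray
      C→D: D black — skip
    C black
  F black
  L gray
    L→D: D black — skip
    A gray
      A→H: H black — skip
      A→K: K is gray → back edge
First back edge: A → K.

A->K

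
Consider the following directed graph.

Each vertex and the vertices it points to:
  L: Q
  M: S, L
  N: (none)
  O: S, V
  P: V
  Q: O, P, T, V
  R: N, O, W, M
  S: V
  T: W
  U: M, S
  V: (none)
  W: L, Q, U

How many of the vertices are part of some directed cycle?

A vertex is on a directed cycle iff it belongs to a strongly connected component of size ≥ 2 (or has a self-loop).
The vertices on cycles are {L, M, Q, T, U, W} — 6 in total.

6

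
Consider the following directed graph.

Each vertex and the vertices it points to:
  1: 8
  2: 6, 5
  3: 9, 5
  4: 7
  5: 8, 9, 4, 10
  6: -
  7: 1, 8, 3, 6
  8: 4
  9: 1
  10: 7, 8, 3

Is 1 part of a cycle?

1 is on a cycle iff 1 can reach itself via ≥1 edge.
1 → 8 → 4 → 7 → 1 — yes.

Yes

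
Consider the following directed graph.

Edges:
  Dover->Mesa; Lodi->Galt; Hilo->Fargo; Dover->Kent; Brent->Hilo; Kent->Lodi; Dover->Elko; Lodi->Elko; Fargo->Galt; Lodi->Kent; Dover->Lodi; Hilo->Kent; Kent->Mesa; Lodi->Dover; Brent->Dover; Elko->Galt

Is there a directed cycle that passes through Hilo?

No

Hilo lies on a cycle iff there is a path from Hilo back to itself.
Exploring from Hilo, it never reaches itself; equivalently, its strongly connected component is a singleton.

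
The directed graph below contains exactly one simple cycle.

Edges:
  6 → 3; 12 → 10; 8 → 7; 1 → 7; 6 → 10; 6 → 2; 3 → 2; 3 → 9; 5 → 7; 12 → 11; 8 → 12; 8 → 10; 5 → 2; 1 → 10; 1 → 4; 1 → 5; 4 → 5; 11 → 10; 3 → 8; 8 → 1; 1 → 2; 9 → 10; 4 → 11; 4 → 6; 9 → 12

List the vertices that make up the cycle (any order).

1, 3, 4, 6, 8

DFS with gray/black marking from 3:
3 gray
  8 gray
    7 gray
    7 black
    12 gray
      11 gray
        10 gray
        10 black
      11 black
      12→10: 10 black — skip
    12 black
    8→10: 10 black — skip
    1 gray
      1→10: 10 black — skip
      1→7: 7 black — skip
      5 gray
        2 gray
        2 black
        5→7: 7 black — skip
      5 black
      4 gray
        6 gray
          6→3: 3 is gray → back edge
Back edge closes the cycle 3 → 8 → 1 → 4 → 6 → 3; its vertices are {1, 3, 4, 6, 8}.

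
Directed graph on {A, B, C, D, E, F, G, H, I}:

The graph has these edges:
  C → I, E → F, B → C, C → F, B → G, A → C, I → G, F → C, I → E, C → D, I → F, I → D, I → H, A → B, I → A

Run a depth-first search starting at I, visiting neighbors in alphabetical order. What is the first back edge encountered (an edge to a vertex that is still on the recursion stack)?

F->C

DFS from I (visiting neighbors in alphabetical order); mark gray on enter, black on exit:
I gray
  A gray
    B gray
      C gray
        D gray
        D black
        F gray
          F→C: C is gray → back edge
First back edge: F → C.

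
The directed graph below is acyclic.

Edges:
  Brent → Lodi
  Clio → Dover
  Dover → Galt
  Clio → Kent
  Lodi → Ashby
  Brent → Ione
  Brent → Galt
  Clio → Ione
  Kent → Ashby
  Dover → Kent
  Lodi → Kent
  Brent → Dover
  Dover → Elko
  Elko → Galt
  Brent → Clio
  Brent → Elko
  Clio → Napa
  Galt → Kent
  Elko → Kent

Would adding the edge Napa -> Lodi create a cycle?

Adding Napa→Lodi creates a cycle iff Lodi can already reach Napa.
Explore from Lodi: no path reaches Napa. The graph stays acyclic.

No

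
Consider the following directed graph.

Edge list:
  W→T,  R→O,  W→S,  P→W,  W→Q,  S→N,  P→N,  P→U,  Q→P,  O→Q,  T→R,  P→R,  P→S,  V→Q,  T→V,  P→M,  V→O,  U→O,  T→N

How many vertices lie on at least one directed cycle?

8

A vertex is on a directed cycle iff it belongs to a strongly connected component of size ≥ 2 (or has a self-loop).
The vertices on cycles are {O, P, Q, R, T, U, V, W} — 8 in total.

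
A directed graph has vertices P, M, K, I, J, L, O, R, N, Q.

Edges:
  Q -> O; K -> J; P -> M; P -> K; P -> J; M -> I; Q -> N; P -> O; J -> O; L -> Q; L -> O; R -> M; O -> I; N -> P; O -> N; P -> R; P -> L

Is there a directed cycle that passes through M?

No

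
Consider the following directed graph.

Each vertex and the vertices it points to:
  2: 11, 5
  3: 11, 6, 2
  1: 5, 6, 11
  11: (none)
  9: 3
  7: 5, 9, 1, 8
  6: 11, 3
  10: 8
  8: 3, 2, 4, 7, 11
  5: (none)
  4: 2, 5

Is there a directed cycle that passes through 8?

8 is on a cycle iff 8 can reach itself via ≥1 edge.
8 → 7 → 8 — yes.

Yes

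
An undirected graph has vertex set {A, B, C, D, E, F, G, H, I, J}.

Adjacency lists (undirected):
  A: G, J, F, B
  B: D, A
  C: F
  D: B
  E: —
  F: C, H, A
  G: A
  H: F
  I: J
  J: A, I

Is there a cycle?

DFS, tracking each vertex's parent; an edge to a visited non-parent vertex closes a cycle.
Start from I:
visit I (parent –)
  visit J (parent I)
    visit A (parent J)
      visit G (parent A)
        G–A: parent, skip
      A–J: parent, skip
      visit F (parent A)
        visit C (parent F)
          C–F: parent, skip
        visit H (parent F)
          H–F: parent, skip
        F–A: parent, skip
      visit B (parent A)
        visit D (parent B)
          D–B: parent, skip
        B–A: parent, skip
    J–I: parent, skip
visit E (parent –)
No non-parent visited neighbor found — the graph is a forest.

No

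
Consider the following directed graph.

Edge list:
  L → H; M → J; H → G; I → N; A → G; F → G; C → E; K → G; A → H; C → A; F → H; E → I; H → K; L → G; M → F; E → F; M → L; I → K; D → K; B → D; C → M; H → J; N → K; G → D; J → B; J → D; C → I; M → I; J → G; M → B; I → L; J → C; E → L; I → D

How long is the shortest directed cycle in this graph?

For each vertex v, BFS finds the shortest path from v back to v.
The shortest such closed walk is C → M → J → C, length 3.

3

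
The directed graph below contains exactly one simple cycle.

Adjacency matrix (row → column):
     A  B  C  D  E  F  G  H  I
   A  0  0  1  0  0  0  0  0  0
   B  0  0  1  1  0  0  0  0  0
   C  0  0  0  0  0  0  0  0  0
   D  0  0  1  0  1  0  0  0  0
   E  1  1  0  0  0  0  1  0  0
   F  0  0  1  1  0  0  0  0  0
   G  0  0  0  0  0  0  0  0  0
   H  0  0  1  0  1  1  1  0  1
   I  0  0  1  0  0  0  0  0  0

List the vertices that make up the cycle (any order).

B, D, E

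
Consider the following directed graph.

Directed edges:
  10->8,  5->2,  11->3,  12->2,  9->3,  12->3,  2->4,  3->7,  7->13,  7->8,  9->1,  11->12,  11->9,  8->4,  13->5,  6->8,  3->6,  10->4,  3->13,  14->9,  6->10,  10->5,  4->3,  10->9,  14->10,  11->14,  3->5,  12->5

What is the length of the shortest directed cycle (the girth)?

For each vertex v, BFS finds the shortest path from v back to v.
The shortest such closed walk is 9 → 3 → 6 → 10 → 9, length 4.

4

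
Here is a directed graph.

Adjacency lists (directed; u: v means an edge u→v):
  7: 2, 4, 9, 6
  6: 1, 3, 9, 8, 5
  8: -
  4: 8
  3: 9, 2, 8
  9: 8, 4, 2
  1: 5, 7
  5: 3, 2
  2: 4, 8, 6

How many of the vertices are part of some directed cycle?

7

A vertex is on a directed cycle iff it belongs to a strongly connected component of size ≥ 2 (or has a self-loop).
The vertices on cycles are {1, 2, 3, 5, 6, 7, 9} — 7 in total.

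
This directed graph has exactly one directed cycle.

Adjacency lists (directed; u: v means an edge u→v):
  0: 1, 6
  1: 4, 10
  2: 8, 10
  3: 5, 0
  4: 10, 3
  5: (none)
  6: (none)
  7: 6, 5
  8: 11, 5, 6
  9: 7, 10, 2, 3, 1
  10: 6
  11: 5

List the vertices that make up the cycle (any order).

DFS with gray/black marking from 1:
1 gray
  4 gray
    10 gray
      6 gray
      6 black
    10 black
    3 gray
      5 gray
      5 black
      0 gray
        0→1: 1 is gray → back edge
Back edge closes the cycle 1 → 4 → 3 → 0 → 1; its vertices are {0, 1, 3, 4}.

0, 1, 3, 4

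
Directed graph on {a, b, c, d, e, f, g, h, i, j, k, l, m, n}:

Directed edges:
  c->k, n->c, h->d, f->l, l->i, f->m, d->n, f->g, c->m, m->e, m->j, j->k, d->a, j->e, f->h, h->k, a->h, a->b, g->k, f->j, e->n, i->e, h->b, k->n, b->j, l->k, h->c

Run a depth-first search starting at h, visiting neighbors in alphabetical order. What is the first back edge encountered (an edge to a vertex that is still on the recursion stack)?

k->n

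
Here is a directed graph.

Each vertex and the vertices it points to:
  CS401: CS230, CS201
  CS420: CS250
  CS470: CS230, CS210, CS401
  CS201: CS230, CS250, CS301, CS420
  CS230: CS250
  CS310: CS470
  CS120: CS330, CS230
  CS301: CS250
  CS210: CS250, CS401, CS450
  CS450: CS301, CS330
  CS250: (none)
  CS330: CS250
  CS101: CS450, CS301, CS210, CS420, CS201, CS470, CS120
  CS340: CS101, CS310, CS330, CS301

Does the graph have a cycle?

No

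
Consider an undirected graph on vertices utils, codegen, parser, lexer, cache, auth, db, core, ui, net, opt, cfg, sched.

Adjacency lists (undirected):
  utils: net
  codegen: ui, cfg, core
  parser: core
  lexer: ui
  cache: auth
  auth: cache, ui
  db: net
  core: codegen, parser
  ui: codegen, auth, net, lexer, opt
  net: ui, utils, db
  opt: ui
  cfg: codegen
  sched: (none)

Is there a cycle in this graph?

No

DFS, tracking each vertex's parent; an edge to a visited non-parent vertex closes a cycle.
Start from ui:
visit ui (parent –)
  visit codegen (parent ui)
    codegen–ui: parent, skip
    visit cfg (parent codegen)
      cfg–codegen: parent, skip
    visit core (parent codegen)
      core–codegen: parent, skip
      visit parser (parent core)
        parser–core: parent, skip
  visit auth (parent ui)
    visit cache (parent auth)
      cache–auth: parent, skip
    auth–ui: parent, skip
  visit net (parent ui)
    net–ui: parent, skip
    visit utils (parent net)
      utils–net: parent, skip
    visit db (parent net)
      db–net: parent, skip
  visit lexer (parent ui)
    lexer–ui: parent, skip
  visit opt (parent ui)
    opt–ui: parent, skip
visit sched (parent –)
No non-parent visited neighbor found — the graph is a forest.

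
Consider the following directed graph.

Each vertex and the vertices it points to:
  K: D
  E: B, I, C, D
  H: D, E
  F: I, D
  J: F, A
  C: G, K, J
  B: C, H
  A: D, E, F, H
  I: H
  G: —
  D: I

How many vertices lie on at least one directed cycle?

A vertex is on a directed cycle iff it belongs to a strongly connected component of size ≥ 2 (or has a self-loop).
The vertices on cycles are {A, B, C, D, E, F, H, I, J, K} — 10 in total.

10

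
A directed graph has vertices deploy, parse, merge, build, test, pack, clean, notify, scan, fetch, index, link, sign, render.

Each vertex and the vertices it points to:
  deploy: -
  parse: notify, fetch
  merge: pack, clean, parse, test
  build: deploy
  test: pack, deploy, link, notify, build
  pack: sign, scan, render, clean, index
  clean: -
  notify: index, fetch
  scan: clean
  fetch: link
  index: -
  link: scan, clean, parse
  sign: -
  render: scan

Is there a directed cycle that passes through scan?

scan lies on a cycle iff there is a path from scan back to itself.
Exploring from scan, it never reaches itself; equivalently, its strongly connected component is a singleton.

No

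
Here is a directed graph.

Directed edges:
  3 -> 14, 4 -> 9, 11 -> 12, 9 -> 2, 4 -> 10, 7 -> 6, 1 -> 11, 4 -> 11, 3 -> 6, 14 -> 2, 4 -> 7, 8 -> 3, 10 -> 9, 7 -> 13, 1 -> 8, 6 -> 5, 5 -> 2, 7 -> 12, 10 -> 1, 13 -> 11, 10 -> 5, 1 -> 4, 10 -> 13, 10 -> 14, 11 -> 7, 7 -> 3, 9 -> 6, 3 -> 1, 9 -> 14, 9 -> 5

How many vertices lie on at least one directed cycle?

A vertex is on a directed cycle iff it belongs to a strongly connected component of size ≥ 2 (or has a self-loop).
The vertices on cycles are {1, 3, 4, 7, 8, 10, 11, 13} — 8 in total.

8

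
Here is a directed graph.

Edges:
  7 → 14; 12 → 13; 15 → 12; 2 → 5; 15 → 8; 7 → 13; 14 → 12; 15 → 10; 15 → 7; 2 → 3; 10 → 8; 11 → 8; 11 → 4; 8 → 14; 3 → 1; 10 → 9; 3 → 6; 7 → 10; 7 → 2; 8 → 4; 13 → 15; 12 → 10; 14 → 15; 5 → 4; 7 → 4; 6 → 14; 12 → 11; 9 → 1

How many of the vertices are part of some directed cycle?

11

A vertex is on a directed cycle iff it belongs to a strongly connected component of size ≥ 2 (or has a self-loop).
The vertices on cycles are {2, 3, 6, 7, 8, 10, 11, 12, 13, 14, 15} — 11 in total.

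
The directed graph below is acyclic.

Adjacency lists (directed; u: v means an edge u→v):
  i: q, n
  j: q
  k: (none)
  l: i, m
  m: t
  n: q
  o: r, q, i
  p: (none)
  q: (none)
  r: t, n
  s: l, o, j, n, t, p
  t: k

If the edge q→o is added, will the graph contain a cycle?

Adding q→o creates a cycle iff o can already reach q.
Path from o: o → q.
So o → … → q → o is a cycle.

Yes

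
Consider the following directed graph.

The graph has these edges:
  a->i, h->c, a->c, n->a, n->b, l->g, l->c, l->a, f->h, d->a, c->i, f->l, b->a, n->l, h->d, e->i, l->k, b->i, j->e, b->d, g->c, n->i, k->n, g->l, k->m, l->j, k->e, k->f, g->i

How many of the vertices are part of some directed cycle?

A vertex is on a directed cycle iff it belongs to a strongly connected component of size ≥ 2 (or has a self-loop).
The vertices on cycles are {f, g, k, l, n} — 5 in total.

5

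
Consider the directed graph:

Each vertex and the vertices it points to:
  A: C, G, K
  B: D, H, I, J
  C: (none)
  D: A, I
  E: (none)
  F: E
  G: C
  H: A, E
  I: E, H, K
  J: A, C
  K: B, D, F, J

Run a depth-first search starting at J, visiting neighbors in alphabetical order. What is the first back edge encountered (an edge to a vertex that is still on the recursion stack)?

DFS from J (visiting neighbors in alphabetical order); mark gray on enter, black on exit:
J gray
  A gray
    C gray
    C black
    G gray
      G→C: C black — skip
    G black
    K gray
      B gray
        D gray
          D→A: A is gray → back edge
First back edge: D → A.

D→A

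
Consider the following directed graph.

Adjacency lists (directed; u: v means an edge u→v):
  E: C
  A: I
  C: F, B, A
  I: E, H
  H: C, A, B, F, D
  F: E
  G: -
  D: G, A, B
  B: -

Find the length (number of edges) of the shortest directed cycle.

For each vertex v, BFS finds the shortest path from v back to v.
The shortest such closed walk is H → A → I → H, length 3.

3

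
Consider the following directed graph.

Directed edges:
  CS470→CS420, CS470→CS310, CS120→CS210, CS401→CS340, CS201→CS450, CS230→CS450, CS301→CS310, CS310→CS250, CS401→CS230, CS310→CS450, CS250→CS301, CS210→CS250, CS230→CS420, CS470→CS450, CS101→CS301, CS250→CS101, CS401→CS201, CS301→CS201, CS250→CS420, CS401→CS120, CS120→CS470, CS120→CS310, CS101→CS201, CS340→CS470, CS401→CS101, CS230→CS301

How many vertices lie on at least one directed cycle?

4

A vertex is on a directed cycle iff it belongs to a strongly connected component of size ≥ 2 (or has a self-loop).
The vertices on cycles are {CS101, CS250, CS301, CS310} — 4 in total.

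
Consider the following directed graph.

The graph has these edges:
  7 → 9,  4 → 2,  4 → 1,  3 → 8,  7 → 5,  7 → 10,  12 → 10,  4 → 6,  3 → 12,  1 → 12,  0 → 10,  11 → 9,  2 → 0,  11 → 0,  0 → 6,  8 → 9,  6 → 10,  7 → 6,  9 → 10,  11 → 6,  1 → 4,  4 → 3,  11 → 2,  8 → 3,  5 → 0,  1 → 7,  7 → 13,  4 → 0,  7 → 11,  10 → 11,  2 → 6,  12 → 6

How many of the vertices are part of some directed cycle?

10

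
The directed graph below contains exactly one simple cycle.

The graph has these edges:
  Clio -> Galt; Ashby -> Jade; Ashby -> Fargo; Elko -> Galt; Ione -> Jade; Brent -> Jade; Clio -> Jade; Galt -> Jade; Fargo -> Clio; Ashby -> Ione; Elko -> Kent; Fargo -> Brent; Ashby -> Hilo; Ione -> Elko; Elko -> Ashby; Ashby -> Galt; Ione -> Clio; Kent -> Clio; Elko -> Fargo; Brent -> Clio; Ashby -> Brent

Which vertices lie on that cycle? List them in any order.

DFS with gray/black marking from Ione:
Ione gray
  Jade gray
  Jade black
  Clio gray
    Galt gray
      Galt→Jade: Jade black — skip
    Galt black
    Clio→Jade: Jade black — skip
  Clio black
  Elko gray
    Fargo gray
      Fargo→Clio: Clio black — skip
      Brent gray
        Brent→Jade: Jade black — skip
        Brent→Clio: Clio black — skip
      Brent black
    Fargo black
    Kent gray
      Kent→Clio: Clio black — skip
    Kent black
    Ashby gray
      Ashby→Jade: Jade black — skip
      Ashby→Fargo: Fargo black — skip
      Hilo gray
      Hilo black
      Ashby→Galt: Galt black — skip
      Ashby→Ione: Ione is gray → back edge
Back edge closes the cycle Ione → Elko → Ashby → Ione; its vertices are {Elko, Ione, Ashby}.

Elko, Ione, Ashby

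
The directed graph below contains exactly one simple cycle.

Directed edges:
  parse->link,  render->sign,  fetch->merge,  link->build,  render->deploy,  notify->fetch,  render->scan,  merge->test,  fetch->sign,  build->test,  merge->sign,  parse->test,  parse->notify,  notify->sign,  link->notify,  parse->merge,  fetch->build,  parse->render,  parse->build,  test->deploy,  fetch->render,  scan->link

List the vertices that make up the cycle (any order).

link, scan, fetch, notify, render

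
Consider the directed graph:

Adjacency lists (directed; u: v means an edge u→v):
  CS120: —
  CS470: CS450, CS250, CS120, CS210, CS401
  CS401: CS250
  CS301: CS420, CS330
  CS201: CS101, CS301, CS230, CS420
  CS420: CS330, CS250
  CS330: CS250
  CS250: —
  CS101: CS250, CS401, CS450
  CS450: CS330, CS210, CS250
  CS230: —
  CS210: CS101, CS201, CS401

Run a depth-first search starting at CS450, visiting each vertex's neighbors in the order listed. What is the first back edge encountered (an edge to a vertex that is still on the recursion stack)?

DFS from CS450 (visiting each vertex's neighbors in the order listed); mark gray on enter, black on exit:
CS450 gray
  CS330 gray
    CS250 gray
    CS250 black
  CS330 black
  CS210 gray
    CS101 gray
      CS101→CS250: CS250 black — skip
      CS401 gray
        CS401→CS250: CS250 black — skip
      CS401 black
      CS101→CS450: CS450 is gray → back edge
First back edge: CS101 → CS450.

CS101→CS450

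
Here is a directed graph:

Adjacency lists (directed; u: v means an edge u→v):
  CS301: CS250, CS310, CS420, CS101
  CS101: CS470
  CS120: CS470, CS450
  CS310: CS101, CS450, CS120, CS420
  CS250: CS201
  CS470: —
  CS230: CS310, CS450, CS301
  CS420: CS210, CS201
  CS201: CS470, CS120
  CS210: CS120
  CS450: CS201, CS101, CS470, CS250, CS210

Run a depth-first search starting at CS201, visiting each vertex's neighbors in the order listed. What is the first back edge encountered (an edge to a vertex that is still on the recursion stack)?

CS450→CS201

DFS from CS201 (visiting each vertex's neighbors in the order listed); mark gray on enter, black on exit:
CS201 gray
  CS470 gray
  CS470 black
  CS120 gray
    CS120→CS470: CS470 black — skip
    CS450 gray
      CS450→CS201: CS201 is gray → back edge
First back edge: CS450 → CS201.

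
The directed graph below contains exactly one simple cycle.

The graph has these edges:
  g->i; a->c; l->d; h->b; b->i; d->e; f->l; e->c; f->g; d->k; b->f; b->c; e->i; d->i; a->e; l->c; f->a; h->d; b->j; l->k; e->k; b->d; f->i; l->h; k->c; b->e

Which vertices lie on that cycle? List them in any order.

b, f, h, l

DFS with gray/black marking from h:
h gray
  b gray
    j gray
    j black
    e gray
      c gray
      c black
      k gray
        k→c: c black — skip
      k black
      i gray
      i black
    e black
    f gray
      f→i: i black — skip
      l gray
        l→h: h is gray → back edge
Back edge closes the cycle h → b → f → l → h; its vertices are {b, f, h, l}.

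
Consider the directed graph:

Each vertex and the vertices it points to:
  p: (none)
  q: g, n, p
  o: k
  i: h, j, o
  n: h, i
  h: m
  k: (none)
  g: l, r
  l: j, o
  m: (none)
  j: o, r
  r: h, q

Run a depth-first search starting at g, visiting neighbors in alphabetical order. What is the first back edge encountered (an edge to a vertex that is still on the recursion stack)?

q->g

DFS from g (visiting neighbors in alphabetical order); mark gray on enter, black on exit:
g gray
  l gray
    j gray
      o gray
        k gray
        k black
      o black
      r gray
        h gray
          m gray
          m black
        h black
        q gray
          q→g: g is gray → back edge
First back edge: q → g.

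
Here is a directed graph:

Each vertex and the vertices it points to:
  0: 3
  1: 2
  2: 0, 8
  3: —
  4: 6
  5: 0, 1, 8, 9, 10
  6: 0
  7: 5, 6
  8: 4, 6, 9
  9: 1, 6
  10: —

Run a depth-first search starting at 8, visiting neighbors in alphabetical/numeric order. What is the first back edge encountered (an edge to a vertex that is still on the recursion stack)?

DFS from 8 (visiting neighbors in alphabetical/numeric order); mark gray on enter, black on exit:
8 gray
  4 gray
    6 gray
      0 gray
        3 gray
        3 black
      0 black
    6 black
  4 black
  8→6: 6 black — skip
  9 gray
    1 gray
      2 gray
        2→0: 0 black — skip
        2→8: 8 is gray → back edge
First back edge: 2 → 8.

2→8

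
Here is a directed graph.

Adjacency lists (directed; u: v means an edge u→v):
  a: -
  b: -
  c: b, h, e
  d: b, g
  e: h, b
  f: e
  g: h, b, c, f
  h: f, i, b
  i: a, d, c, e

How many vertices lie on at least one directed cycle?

A vertex is on a directed cycle iff it belongs to a strongly connected component of size ≥ 2 (or has a self-loop).
The vertices on cycles are {c, d, e, f, g, h, i} — 7 in total.

7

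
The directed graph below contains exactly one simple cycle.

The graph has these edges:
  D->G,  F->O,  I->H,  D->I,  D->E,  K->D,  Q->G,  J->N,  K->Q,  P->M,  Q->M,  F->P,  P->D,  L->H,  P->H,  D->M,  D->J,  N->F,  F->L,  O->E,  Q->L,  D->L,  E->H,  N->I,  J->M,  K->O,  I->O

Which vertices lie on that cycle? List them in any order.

D, F, J, N, P

DFS with gray/black marking from D:
D gray
  J gray
    M gray
    M black
    N gray
      I gray
        H gray
        H black
        O gray
          E gray
            E→H: H black — skip
          E black
        O black
      I black
      F gray
        F→O: O black — skip
        P gray
          P→M: M black — skip
          P→H: H black — skip
          P→D: D is gray → back edge
Back edge closes the cycle D → J → N → F → P → D; its vertices are {D, F, J, N, P}.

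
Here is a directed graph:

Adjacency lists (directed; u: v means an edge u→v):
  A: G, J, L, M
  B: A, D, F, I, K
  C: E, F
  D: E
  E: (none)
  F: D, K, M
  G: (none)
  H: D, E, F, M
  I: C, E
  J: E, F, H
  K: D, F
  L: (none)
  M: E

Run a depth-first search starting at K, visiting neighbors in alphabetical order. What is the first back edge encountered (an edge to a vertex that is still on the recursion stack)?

DFS from K (visiting neighbors in alphabetical order); mark gray on enter, black on exit:
K gray
  D gray
    E gray
    E black
  D black
  F gray
    F→D: D black — skip
    F→K: K is gray → back edge
First back edge: F → K.

F→K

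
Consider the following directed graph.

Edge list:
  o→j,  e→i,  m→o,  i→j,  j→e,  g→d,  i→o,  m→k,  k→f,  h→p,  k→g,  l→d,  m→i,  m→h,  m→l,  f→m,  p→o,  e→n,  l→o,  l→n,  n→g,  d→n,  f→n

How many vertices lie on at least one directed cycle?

10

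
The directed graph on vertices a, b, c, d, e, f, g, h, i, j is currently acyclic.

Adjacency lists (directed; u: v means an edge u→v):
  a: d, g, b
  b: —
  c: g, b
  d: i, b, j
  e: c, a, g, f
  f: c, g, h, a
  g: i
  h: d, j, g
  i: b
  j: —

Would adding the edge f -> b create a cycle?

Adding f→b creates a cycle iff b can already reach f.
Explore from b: no path reaches f. The graph stays acyclic.

No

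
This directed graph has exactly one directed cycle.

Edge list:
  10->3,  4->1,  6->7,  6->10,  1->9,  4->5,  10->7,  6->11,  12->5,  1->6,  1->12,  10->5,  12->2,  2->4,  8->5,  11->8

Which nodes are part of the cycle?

1, 2, 4, 12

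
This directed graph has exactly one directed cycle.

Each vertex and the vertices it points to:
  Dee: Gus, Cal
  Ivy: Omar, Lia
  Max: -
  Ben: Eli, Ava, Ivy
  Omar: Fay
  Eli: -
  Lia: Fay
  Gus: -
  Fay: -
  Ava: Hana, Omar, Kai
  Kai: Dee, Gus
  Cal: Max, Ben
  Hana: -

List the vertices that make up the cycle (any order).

Ava, Ben, Cal, Dee, Kai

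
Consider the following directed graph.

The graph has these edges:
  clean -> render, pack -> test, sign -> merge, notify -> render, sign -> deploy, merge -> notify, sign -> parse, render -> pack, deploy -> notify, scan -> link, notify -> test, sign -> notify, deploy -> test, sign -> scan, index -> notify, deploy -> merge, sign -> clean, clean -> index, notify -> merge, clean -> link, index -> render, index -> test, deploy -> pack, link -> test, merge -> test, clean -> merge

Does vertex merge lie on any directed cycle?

merge is on a cycle iff merge can reach itself via ≥1 edge.
merge → notify → merge — yes.

Yes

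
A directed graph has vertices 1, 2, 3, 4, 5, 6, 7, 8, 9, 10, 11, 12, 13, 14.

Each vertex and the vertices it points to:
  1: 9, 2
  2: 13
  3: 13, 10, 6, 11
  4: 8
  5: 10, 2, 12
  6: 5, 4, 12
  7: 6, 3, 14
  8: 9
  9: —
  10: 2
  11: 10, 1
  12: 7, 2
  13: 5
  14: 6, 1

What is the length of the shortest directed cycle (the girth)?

For each vertex v, BFS finds the shortest path from v back to v.
The shortest such closed walk is 7 → 6 → 12 → 7, length 3.

3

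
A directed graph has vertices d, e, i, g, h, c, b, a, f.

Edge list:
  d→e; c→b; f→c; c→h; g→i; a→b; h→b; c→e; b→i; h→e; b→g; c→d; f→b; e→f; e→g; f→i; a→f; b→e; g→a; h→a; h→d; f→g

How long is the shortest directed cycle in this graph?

3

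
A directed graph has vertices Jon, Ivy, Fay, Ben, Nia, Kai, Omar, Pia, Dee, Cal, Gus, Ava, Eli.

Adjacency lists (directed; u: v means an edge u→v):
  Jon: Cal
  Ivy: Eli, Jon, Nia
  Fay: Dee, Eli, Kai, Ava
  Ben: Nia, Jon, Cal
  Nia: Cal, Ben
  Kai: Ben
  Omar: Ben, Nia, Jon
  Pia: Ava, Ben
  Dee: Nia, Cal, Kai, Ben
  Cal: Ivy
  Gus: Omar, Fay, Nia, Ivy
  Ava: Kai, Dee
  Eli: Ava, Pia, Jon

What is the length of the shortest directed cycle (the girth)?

2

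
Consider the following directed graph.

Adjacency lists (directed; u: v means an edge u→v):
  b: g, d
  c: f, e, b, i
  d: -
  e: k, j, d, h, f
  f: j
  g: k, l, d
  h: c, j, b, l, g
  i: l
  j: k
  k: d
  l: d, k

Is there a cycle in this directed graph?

DFS with white/gray/black marking, starting from b:
b gray
  g gray
    k gray
      d gray
      d black
    k black
    l gray
      l→d: d black — skip
      l→k: k black — skip
    l black
    g→d: d black — skip
  g black
  b→d: d black — skip
b black
c gray
  f gray
    j gray
      j→k: k black — skip
    j black
  f black
  e gray
    e→k: k black — skip
    e→j: j black — skip
    e→d: d black — skip
    h gray
      h→c: c is gray → back edge
Back edge found, so a cycle exists: c → e → h → c.

Yes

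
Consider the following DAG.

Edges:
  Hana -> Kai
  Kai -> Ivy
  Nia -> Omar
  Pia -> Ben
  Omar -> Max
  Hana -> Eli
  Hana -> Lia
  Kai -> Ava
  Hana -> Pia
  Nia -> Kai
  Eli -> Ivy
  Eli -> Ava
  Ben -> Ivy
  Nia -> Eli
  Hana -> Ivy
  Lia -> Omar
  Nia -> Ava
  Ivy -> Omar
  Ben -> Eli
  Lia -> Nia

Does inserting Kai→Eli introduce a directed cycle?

Adding Kai→Eli creates a cycle iff Eli can already reach Kai.
Explore from Eli: no path reaches Kai. The graph stays acyclic.

No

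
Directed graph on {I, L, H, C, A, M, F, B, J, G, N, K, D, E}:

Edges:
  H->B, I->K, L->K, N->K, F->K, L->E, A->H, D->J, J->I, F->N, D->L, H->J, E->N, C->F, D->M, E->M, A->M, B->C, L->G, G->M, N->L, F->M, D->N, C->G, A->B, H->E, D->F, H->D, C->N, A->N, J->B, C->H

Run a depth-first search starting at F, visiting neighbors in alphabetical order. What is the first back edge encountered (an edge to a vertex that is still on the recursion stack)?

E→N

DFS from F (visiting neighbors in alphabetical order); mark gray on enter, black on exit:
F gray
  K gray
  K black
  M gray
  M black
  N gray
    N→K: K black — skip
    L gray
      E gray
        E→M: M black — skip
        E→N: N is gray → back edge
First back edge: E → N.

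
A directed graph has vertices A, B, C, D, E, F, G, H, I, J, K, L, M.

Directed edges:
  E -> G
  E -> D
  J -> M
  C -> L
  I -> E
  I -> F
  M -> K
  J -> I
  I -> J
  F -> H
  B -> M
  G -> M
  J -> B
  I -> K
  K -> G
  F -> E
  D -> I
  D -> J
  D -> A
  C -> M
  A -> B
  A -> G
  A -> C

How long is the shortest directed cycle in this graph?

For each vertex v, BFS finds the shortest path from v back to v.
The shortest such closed walk is I → J → I, length 2.

2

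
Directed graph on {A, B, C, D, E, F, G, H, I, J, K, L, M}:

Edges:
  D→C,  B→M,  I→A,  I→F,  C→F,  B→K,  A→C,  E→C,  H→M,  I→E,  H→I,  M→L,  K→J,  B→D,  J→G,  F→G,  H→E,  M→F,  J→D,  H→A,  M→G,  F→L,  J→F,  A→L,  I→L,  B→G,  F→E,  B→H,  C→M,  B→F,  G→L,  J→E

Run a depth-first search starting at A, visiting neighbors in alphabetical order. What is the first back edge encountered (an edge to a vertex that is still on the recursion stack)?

DFS from A (visiting neighbors in alphabetical order); mark gray on enter, black on exit:
A gray
  C gray
    F gray
      E gray
        E→C: C is gray → back edge
First back edge: E → C.

E->C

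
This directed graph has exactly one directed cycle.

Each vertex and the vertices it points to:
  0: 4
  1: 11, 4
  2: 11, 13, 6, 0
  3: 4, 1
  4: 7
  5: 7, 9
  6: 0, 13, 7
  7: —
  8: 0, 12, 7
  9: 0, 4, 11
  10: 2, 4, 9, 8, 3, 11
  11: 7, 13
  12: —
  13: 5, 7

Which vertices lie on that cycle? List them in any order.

5, 9, 11, 13

DFS with gray/black marking from 9:
9 gray
  0 gray
    4 gray
      7 gray
      7 black
    4 black
  0 black
  9→4: 4 black — skip
  11 gray
    11→7: 7 black — skip
    13 gray
      5 gray
        5→7: 7 black — skip
        5→9: 9 is gray → back edge
Back edge closes the cycle 9 → 11 → 13 → 5 → 9; its vertices are {5, 9, 11, 13}.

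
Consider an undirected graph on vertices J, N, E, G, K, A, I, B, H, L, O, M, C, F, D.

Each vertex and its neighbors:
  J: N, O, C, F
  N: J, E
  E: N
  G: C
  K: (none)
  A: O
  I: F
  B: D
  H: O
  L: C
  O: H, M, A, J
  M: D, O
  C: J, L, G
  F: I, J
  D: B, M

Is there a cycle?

No

DFS, tracking each vertex's parent; an edge to a visited non-parent vertex closes a cycle.
Start from N:
visit N (parent –)
  visit J (parent N)
    J–N: parent, skip
    visit O (parent J)
      visit H (parent O)
        H–O: parent, skip
      visit M (parent O)
        visit D (parent M)
          visit B (parent D)
            B–D: parent, skip
          D–M: parent, skip
        M–O: parent, skip
      visit A (parent O)
        A–O: parent, skip
      O–J: parent, skip
    visit C (parent J)
      C–J: parent, skip
      visit L (parent C)
        L–C: parent, skip
      visit G (parent C)
        G–C: parent, skip
    visit F (parent J)
      visit I (parent F)
        I–F: parent, skip
      F–J: parent, skip
  visit E (parent N)
    E–N: parent, skip
visit K (parent –)
No non-parent visited neighbor found — the graph is a forest.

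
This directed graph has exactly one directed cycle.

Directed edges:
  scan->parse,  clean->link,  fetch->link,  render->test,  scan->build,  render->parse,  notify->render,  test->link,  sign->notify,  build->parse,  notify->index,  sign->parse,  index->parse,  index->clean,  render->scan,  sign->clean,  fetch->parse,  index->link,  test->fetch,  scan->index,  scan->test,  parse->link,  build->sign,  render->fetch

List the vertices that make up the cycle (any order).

scan, sign, build, notify, render

DFS with gray/black marking from sign:
sign gray
  notify gray
    render gray
      fetch gray
        link gray
        link black
        parse gray
          parse→link: link black — skip
        parse black
      fetch black
      scan gray
        test gray
          test→fetch: fetch black — skip
          test→link: link black — skip
        test black
        scan→parse: parse black — skip
        index gray
          clean gray
            clean→link: link black — skip
          clean black
          index→link: link black — skip
          index→parse: parse black — skip
        index black
        build gray
          build→sign: sign is gray → back edge
Back edge closes the cycle sign → notify → render → scan → build → sign; its vertices are {scan, sign, build, notify, render}.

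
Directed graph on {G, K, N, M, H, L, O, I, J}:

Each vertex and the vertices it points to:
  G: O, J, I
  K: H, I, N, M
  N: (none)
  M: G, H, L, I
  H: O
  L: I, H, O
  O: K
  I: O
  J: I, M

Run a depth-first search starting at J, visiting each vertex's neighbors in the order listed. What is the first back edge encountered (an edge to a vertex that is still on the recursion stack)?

H->O

DFS from J (visiting each vertex's neighbors in the order listed); mark gray on enter, black on exit:
J gray
  I gray
    O gray
      K gray
        H gray
          H→O: O is gray → back edge
First back edge: H → O.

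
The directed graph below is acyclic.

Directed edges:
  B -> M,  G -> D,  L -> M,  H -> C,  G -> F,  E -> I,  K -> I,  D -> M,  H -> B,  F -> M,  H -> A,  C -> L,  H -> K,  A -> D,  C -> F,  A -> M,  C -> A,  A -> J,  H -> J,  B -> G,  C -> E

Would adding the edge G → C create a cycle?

Adding G→C creates a cycle iff C can already reach G.
Explore from C: no path reaches G. The graph stays acyclic.

No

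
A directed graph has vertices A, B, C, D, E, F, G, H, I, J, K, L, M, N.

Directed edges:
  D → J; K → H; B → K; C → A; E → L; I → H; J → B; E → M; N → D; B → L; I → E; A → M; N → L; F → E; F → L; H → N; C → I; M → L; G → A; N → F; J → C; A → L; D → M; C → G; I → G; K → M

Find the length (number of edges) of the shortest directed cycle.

6

For each vertex v, BFS finds the shortest path from v back to v.
The shortest such closed walk is N → D → J → B → K → H → N, length 6.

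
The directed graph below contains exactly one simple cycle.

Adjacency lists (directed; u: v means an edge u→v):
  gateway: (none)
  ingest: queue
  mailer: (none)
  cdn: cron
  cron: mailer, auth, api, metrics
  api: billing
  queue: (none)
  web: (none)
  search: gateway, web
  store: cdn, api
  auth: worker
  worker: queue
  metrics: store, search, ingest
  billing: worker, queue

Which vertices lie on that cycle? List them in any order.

cdn, cron, store, metrics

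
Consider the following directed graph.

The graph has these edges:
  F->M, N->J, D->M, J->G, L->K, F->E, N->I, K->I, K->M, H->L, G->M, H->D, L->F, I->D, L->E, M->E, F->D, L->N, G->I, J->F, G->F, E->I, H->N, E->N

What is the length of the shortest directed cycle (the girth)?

For each vertex v, BFS finds the shortest path from v back to v.
The shortest such closed walk is N → J → F → E → N, length 4.

4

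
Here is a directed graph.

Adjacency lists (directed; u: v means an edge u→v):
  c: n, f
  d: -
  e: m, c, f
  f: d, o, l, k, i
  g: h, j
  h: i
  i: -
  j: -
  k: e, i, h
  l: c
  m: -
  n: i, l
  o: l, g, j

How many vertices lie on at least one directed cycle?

7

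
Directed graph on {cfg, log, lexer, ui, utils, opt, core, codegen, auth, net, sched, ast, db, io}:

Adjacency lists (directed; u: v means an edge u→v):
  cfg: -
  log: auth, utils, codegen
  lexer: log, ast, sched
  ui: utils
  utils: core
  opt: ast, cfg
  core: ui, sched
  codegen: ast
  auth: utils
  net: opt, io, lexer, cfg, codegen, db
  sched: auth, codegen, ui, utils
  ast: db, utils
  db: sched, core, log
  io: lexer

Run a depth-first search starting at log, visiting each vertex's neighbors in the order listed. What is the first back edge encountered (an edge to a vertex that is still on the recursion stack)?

DFS from log (visiting each vertex's neighbors in the order listed); mark gray on enter, black on exit:
log gray
  auth gray
    utils gray
      core gray
        ui gray
          ui→utils: utils is gray → back edge
First back edge: ui → utils.

ui->utils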